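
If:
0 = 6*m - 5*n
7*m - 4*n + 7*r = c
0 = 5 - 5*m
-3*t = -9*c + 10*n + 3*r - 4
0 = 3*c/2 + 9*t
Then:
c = 494/635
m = 1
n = 6/5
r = -129/635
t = -247/1905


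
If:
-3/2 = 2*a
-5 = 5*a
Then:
No Solution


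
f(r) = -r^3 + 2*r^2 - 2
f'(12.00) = -384.00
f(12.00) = -1442.00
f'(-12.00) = -480.00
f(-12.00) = 2014.00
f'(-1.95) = -19.21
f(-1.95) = 13.02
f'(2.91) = -13.76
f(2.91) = -9.71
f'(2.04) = -4.32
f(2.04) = -2.17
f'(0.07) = 0.27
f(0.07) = -1.99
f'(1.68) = -1.75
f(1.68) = -1.10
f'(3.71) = -26.45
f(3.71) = -25.54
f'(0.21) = 0.71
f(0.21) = -1.92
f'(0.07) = 0.27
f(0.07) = -1.99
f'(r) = -3*r^2 + 4*r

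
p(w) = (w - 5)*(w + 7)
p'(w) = 2*w + 2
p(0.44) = -33.93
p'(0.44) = 2.88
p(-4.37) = -24.64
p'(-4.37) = -6.74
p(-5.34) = -17.16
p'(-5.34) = -8.68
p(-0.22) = -35.39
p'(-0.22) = 1.56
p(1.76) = -28.38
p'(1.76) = 5.52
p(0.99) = -32.04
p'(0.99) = 3.98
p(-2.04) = -34.92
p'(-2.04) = -2.08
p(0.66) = -33.24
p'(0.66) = 3.32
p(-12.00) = 85.00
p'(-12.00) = -22.00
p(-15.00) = 160.00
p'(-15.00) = -28.00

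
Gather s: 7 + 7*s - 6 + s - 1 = 8*s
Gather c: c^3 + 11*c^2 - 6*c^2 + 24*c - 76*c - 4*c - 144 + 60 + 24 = c^3 + 5*c^2 - 56*c - 60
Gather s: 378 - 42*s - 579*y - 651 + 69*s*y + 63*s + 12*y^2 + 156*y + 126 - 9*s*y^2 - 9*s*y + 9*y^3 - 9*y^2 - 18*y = s*(-9*y^2 + 60*y + 21) + 9*y^3 + 3*y^2 - 441*y - 147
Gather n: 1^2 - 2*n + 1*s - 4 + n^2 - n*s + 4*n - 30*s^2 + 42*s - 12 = n^2 + n*(2 - s) - 30*s^2 + 43*s - 15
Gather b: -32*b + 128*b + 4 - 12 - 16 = 96*b - 24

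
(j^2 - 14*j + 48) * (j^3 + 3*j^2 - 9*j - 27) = j^5 - 11*j^4 - 3*j^3 + 243*j^2 - 54*j - 1296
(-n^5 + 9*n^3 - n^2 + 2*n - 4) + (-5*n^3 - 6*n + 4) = -n^5 + 4*n^3 - n^2 - 4*n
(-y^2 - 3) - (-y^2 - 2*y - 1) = 2*y - 2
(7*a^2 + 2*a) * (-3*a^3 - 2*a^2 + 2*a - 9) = -21*a^5 - 20*a^4 + 10*a^3 - 59*a^2 - 18*a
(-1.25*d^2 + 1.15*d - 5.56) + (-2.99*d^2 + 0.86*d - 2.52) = -4.24*d^2 + 2.01*d - 8.08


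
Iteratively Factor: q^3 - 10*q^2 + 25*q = (q - 5)*(q^2 - 5*q) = q*(q - 5)*(q - 5)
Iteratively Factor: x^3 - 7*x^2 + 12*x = (x)*(x^2 - 7*x + 12) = x*(x - 3)*(x - 4)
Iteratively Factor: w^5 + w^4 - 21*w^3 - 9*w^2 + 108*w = (w - 3)*(w^4 + 4*w^3 - 9*w^2 - 36*w) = (w - 3)*(w + 4)*(w^3 - 9*w) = (w - 3)*(w + 3)*(w + 4)*(w^2 - 3*w) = (w - 3)^2*(w + 3)*(w + 4)*(w)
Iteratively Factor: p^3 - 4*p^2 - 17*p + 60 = (p - 5)*(p^2 + p - 12) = (p - 5)*(p - 3)*(p + 4)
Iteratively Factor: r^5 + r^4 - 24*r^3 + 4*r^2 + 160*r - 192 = (r - 2)*(r^4 + 3*r^3 - 18*r^2 - 32*r + 96) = (r - 2)*(r + 4)*(r^3 - r^2 - 14*r + 24) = (r - 2)^2*(r + 4)*(r^2 + r - 12) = (r - 2)^2*(r + 4)^2*(r - 3)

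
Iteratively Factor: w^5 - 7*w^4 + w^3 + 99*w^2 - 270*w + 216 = (w - 3)*(w^4 - 4*w^3 - 11*w^2 + 66*w - 72) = (w - 3)^2*(w^3 - w^2 - 14*w + 24) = (w - 3)^3*(w^2 + 2*w - 8) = (w - 3)^3*(w - 2)*(w + 4)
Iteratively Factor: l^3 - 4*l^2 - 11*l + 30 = (l - 2)*(l^2 - 2*l - 15) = (l - 2)*(l + 3)*(l - 5)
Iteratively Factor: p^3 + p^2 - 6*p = (p + 3)*(p^2 - 2*p) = p*(p + 3)*(p - 2)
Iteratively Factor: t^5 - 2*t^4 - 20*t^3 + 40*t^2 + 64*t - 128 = (t - 4)*(t^4 + 2*t^3 - 12*t^2 - 8*t + 32) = (t - 4)*(t - 2)*(t^3 + 4*t^2 - 4*t - 16) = (t - 4)*(t - 2)*(t + 4)*(t^2 - 4) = (t - 4)*(t - 2)^2*(t + 4)*(t + 2)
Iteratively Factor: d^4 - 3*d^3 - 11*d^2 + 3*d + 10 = (d - 5)*(d^3 + 2*d^2 - d - 2) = (d - 5)*(d + 2)*(d^2 - 1) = (d - 5)*(d - 1)*(d + 2)*(d + 1)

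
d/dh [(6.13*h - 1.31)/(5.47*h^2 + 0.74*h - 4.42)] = (-33.5311*h^2 + 14.3314*h - 26.1252)/(29.9209*h^4 + 8.0956*h^3 - 47.8072*h^2 - 6.5416*h + 19.5364)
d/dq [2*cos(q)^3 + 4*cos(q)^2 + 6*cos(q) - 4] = 2*(3*sin(q)^2 - 4*cos(q) - 6)*sin(q)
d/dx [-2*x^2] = -4*x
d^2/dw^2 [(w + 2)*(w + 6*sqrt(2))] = 2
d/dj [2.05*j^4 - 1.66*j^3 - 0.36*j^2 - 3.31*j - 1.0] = 8.2*j^3 - 4.98*j^2 - 0.72*j - 3.31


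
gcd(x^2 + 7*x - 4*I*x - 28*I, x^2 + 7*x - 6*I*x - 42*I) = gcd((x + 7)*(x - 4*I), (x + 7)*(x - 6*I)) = x + 7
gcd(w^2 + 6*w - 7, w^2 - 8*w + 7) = w - 1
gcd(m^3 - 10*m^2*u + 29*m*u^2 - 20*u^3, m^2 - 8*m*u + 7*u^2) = -m + u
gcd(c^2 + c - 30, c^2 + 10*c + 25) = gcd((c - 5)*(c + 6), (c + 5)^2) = 1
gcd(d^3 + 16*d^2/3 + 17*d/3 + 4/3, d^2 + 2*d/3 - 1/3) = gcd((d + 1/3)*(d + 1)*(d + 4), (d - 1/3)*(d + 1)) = d + 1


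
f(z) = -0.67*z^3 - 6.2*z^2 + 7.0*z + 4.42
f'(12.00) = -431.24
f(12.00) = -1962.14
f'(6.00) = -139.76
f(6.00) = -321.50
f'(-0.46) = 12.28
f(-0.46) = -0.05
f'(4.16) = -79.37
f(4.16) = -121.99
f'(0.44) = 1.15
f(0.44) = 6.24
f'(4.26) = -82.30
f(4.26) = -130.07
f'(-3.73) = 25.29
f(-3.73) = -73.18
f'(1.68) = -19.51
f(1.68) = -4.50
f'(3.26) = -54.79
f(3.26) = -61.86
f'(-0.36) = 11.20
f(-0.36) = 1.13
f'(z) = -2.01*z^2 - 12.4*z + 7.0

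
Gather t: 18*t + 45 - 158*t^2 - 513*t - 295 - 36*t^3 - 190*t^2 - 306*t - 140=-36*t^3 - 348*t^2 - 801*t - 390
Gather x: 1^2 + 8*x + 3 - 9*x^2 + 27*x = -9*x^2 + 35*x + 4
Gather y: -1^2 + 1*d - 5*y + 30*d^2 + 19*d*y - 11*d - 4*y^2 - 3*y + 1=30*d^2 - 10*d - 4*y^2 + y*(19*d - 8)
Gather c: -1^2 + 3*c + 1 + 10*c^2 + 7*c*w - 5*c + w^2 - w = 10*c^2 + c*(7*w - 2) + w^2 - w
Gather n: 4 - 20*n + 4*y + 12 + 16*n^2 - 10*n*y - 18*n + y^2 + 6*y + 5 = 16*n^2 + n*(-10*y - 38) + y^2 + 10*y + 21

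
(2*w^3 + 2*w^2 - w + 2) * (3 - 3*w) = -6*w^4 + 9*w^2 - 9*w + 6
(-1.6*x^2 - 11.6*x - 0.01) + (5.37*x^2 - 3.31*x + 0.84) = 3.77*x^2 - 14.91*x + 0.83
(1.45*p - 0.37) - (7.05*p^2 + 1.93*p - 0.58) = -7.05*p^2 - 0.48*p + 0.21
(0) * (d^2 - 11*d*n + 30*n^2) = 0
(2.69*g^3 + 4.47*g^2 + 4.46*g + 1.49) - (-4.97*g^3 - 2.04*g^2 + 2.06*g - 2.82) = 7.66*g^3 + 6.51*g^2 + 2.4*g + 4.31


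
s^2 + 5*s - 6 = (s - 1)*(s + 6)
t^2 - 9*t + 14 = (t - 7)*(t - 2)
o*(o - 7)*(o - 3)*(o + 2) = o^4 - 8*o^3 + o^2 + 42*o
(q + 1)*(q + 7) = q^2 + 8*q + 7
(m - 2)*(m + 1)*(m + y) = m^3 + m^2*y - m^2 - m*y - 2*m - 2*y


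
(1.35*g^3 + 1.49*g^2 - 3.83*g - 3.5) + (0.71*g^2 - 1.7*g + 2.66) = 1.35*g^3 + 2.2*g^2 - 5.53*g - 0.84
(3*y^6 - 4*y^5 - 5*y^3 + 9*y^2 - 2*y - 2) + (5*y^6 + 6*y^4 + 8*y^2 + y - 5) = 8*y^6 - 4*y^5 + 6*y^4 - 5*y^3 + 17*y^2 - y - 7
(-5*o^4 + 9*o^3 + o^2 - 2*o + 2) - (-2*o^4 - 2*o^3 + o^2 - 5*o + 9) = -3*o^4 + 11*o^3 + 3*o - 7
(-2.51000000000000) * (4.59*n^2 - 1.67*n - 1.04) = -11.5209*n^2 + 4.1917*n + 2.6104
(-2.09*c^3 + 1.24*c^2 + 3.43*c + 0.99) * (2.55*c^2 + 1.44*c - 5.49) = -5.3295*c^5 + 0.1524*c^4 + 22.0062*c^3 + 0.6561*c^2 - 17.4051*c - 5.4351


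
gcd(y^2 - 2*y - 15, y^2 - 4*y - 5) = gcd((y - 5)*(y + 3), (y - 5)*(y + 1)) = y - 5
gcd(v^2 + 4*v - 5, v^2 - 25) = v + 5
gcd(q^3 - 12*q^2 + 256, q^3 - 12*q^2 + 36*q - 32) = q - 8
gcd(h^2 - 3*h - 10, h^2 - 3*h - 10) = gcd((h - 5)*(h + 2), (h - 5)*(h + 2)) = h^2 - 3*h - 10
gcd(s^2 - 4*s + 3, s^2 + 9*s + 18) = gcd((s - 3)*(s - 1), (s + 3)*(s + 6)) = 1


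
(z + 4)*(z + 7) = z^2 + 11*z + 28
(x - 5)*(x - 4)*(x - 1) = x^3 - 10*x^2 + 29*x - 20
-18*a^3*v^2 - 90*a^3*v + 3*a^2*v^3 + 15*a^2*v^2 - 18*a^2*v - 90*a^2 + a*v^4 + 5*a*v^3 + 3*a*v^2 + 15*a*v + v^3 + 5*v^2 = (-3*a + v)*(6*a + v)*(v + 5)*(a*v + 1)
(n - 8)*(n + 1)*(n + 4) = n^3 - 3*n^2 - 36*n - 32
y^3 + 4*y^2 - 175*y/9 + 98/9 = (y - 7/3)*(y - 2/3)*(y + 7)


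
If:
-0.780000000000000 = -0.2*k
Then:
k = 3.90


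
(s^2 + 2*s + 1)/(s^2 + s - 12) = (s^2 + 2*s + 1)/(s^2 + s - 12)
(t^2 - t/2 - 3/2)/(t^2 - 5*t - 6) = (t - 3/2)/(t - 6)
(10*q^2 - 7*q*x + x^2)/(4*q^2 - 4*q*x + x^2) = (-5*q + x)/(-2*q + x)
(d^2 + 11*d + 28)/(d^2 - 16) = (d + 7)/(d - 4)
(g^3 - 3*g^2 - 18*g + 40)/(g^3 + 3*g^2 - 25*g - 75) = (g^2 + 2*g - 8)/(g^2 + 8*g + 15)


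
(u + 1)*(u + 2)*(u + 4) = u^3 + 7*u^2 + 14*u + 8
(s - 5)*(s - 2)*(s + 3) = s^3 - 4*s^2 - 11*s + 30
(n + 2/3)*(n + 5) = n^2 + 17*n/3 + 10/3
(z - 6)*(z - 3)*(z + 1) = z^3 - 8*z^2 + 9*z + 18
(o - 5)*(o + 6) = o^2 + o - 30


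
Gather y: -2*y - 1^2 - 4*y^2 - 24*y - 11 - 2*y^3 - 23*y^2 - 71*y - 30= -2*y^3 - 27*y^2 - 97*y - 42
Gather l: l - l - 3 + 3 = 0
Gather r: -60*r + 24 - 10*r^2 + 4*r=-10*r^2 - 56*r + 24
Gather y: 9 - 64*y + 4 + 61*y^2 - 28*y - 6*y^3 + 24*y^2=-6*y^3 + 85*y^2 - 92*y + 13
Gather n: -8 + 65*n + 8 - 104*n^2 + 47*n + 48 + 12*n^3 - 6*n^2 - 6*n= 12*n^3 - 110*n^2 + 106*n + 48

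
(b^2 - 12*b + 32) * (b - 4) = b^3 - 16*b^2 + 80*b - 128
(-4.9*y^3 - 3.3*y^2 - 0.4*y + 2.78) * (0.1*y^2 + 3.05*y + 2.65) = -0.49*y^5 - 15.275*y^4 - 23.09*y^3 - 9.687*y^2 + 7.419*y + 7.367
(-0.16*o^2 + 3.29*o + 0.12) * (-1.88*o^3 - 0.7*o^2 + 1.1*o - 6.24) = 0.3008*o^5 - 6.0732*o^4 - 2.7046*o^3 + 4.5334*o^2 - 20.3976*o - 0.7488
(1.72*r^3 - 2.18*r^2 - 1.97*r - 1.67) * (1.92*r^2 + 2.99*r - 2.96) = 3.3024*r^5 + 0.9572*r^4 - 15.3918*r^3 - 2.6439*r^2 + 0.837899999999999*r + 4.9432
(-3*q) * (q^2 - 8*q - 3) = -3*q^3 + 24*q^2 + 9*q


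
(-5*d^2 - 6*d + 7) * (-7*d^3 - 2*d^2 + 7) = 35*d^5 + 52*d^4 - 37*d^3 - 49*d^2 - 42*d + 49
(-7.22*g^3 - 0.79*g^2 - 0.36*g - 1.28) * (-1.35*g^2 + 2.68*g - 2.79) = 9.747*g^5 - 18.2831*g^4 + 18.5126*g^3 + 2.9673*g^2 - 2.426*g + 3.5712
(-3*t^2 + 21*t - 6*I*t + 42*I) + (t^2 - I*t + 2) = -2*t^2 + 21*t - 7*I*t + 2 + 42*I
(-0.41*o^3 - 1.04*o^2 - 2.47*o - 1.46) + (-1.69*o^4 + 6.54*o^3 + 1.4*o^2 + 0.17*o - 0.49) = -1.69*o^4 + 6.13*o^3 + 0.36*o^2 - 2.3*o - 1.95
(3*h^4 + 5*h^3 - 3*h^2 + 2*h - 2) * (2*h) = 6*h^5 + 10*h^4 - 6*h^3 + 4*h^2 - 4*h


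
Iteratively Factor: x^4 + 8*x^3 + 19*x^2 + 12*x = (x + 1)*(x^3 + 7*x^2 + 12*x) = x*(x + 1)*(x^2 + 7*x + 12) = x*(x + 1)*(x + 3)*(x + 4)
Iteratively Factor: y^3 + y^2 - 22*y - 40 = (y + 4)*(y^2 - 3*y - 10) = (y + 2)*(y + 4)*(y - 5)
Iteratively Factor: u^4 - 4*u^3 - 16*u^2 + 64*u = (u)*(u^3 - 4*u^2 - 16*u + 64) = u*(u + 4)*(u^2 - 8*u + 16) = u*(u - 4)*(u + 4)*(u - 4)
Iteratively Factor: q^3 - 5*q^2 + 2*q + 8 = (q - 2)*(q^2 - 3*q - 4) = (q - 2)*(q + 1)*(q - 4)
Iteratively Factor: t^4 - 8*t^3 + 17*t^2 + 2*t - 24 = (t - 2)*(t^3 - 6*t^2 + 5*t + 12) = (t - 3)*(t - 2)*(t^2 - 3*t - 4) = (t - 3)*(t - 2)*(t + 1)*(t - 4)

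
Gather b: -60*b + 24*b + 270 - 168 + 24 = 126 - 36*b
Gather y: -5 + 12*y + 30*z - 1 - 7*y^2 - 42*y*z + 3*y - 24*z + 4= -7*y^2 + y*(15 - 42*z) + 6*z - 2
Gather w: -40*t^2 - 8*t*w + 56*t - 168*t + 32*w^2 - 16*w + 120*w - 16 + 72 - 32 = -40*t^2 - 112*t + 32*w^2 + w*(104 - 8*t) + 24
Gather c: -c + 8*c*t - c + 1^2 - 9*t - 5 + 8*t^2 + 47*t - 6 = c*(8*t - 2) + 8*t^2 + 38*t - 10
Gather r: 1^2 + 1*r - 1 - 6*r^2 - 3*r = -6*r^2 - 2*r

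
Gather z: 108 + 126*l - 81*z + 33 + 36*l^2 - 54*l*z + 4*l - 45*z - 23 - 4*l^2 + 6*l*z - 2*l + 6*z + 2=32*l^2 + 128*l + z*(-48*l - 120) + 120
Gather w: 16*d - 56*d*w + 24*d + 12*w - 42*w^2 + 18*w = 40*d - 42*w^2 + w*(30 - 56*d)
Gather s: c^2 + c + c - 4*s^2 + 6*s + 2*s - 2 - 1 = c^2 + 2*c - 4*s^2 + 8*s - 3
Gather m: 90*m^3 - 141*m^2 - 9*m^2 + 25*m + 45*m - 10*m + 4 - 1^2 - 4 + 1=90*m^3 - 150*m^2 + 60*m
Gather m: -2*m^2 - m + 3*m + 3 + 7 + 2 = -2*m^2 + 2*m + 12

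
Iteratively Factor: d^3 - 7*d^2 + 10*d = (d - 2)*(d^2 - 5*d) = (d - 5)*(d - 2)*(d)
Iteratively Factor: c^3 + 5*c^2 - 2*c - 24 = (c + 4)*(c^2 + c - 6) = (c - 2)*(c + 4)*(c + 3)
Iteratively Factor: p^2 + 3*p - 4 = (p + 4)*(p - 1)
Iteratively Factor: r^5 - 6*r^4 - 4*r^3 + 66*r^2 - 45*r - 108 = (r - 3)*(r^4 - 3*r^3 - 13*r^2 + 27*r + 36) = (r - 4)*(r - 3)*(r^3 + r^2 - 9*r - 9) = (r - 4)*(r - 3)^2*(r^2 + 4*r + 3) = (r - 4)*(r - 3)^2*(r + 1)*(r + 3)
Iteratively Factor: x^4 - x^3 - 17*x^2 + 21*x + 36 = (x + 4)*(x^3 - 5*x^2 + 3*x + 9) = (x - 3)*(x + 4)*(x^2 - 2*x - 3) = (x - 3)*(x + 1)*(x + 4)*(x - 3)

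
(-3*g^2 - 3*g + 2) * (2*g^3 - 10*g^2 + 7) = -6*g^5 + 24*g^4 + 34*g^3 - 41*g^2 - 21*g + 14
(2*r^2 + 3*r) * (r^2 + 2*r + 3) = 2*r^4 + 7*r^3 + 12*r^2 + 9*r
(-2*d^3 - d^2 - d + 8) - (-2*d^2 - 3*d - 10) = -2*d^3 + d^2 + 2*d + 18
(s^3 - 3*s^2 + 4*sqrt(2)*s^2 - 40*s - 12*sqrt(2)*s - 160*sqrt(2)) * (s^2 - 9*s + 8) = s^5 - 12*s^4 + 4*sqrt(2)*s^4 - 48*sqrt(2)*s^3 - 5*s^3 - 20*sqrt(2)*s^2 + 336*s^2 - 320*s + 1344*sqrt(2)*s - 1280*sqrt(2)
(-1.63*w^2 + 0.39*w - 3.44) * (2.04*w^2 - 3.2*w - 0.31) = -3.3252*w^4 + 6.0116*w^3 - 7.7603*w^2 + 10.8871*w + 1.0664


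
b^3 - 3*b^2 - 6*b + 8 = (b - 4)*(b - 1)*(b + 2)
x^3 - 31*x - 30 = (x - 6)*(x + 1)*(x + 5)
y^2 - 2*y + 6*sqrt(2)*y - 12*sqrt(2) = (y - 2)*(y + 6*sqrt(2))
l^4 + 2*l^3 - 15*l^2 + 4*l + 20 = (l - 2)^2*(l + 1)*(l + 5)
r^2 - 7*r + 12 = (r - 4)*(r - 3)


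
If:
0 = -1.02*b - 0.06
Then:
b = -0.06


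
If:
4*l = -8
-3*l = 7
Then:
No Solution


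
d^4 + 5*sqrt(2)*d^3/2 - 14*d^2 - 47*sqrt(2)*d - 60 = (d - 3*sqrt(2))*(d + sqrt(2))*(d + 2*sqrt(2))*(d + 5*sqrt(2)/2)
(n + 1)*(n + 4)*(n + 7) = n^3 + 12*n^2 + 39*n + 28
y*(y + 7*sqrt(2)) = y^2 + 7*sqrt(2)*y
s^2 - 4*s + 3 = (s - 3)*(s - 1)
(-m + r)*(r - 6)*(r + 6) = -m*r^2 + 36*m + r^3 - 36*r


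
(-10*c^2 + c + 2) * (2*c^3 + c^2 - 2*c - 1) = -20*c^5 - 8*c^4 + 25*c^3 + 10*c^2 - 5*c - 2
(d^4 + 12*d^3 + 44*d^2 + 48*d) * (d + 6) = d^5 + 18*d^4 + 116*d^3 + 312*d^2 + 288*d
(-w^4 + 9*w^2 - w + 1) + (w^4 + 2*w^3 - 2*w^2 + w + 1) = 2*w^3 + 7*w^2 + 2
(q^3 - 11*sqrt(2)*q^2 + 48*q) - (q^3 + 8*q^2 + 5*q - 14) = -11*sqrt(2)*q^2 - 8*q^2 + 43*q + 14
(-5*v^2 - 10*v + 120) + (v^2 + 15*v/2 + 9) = -4*v^2 - 5*v/2 + 129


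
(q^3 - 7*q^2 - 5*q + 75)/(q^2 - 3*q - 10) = (q^2 - 2*q - 15)/(q + 2)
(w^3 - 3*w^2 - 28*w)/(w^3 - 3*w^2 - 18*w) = (-w^2 + 3*w + 28)/(-w^2 + 3*w + 18)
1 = 1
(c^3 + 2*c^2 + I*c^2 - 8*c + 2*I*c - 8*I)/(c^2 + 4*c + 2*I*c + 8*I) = (c^2 + c*(-2 + I) - 2*I)/(c + 2*I)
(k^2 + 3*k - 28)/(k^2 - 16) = (k + 7)/(k + 4)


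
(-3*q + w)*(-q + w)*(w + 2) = 3*q^2*w + 6*q^2 - 4*q*w^2 - 8*q*w + w^3 + 2*w^2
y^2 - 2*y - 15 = (y - 5)*(y + 3)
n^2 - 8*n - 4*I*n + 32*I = (n - 8)*(n - 4*I)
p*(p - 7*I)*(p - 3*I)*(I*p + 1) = I*p^4 + 11*p^3 - 31*I*p^2 - 21*p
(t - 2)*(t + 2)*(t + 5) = t^3 + 5*t^2 - 4*t - 20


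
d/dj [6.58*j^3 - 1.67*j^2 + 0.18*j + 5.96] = 19.74*j^2 - 3.34*j + 0.18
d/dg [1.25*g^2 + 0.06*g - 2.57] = 2.5*g + 0.06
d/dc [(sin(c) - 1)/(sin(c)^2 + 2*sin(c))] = (-cos(c) + 2/tan(c) + 2*cos(c)/sin(c)^2)/(sin(c) + 2)^2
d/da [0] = 0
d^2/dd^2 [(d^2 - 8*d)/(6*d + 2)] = 25/(27*d^3 + 27*d^2 + 9*d + 1)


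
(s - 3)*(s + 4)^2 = s^3 + 5*s^2 - 8*s - 48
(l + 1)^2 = l^2 + 2*l + 1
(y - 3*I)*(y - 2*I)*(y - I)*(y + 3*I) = y^4 - 3*I*y^3 + 7*y^2 - 27*I*y - 18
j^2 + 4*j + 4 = (j + 2)^2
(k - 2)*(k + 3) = k^2 + k - 6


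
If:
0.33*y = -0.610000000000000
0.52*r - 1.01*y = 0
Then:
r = -3.59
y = -1.85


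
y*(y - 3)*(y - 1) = y^3 - 4*y^2 + 3*y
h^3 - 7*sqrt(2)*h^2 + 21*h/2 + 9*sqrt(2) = (h - 6*sqrt(2))*(h - 3*sqrt(2)/2)*(h + sqrt(2)/2)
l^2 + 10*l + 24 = (l + 4)*(l + 6)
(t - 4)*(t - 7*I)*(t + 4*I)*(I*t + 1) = I*t^4 + 4*t^3 - 4*I*t^3 - 16*t^2 + 25*I*t^2 + 28*t - 100*I*t - 112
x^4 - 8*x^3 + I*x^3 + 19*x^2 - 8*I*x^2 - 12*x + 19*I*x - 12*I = (x - 4)*(x - 3)*(x - 1)*(x + I)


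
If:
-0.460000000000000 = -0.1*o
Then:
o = 4.60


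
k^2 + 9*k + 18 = (k + 3)*(k + 6)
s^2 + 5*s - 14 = (s - 2)*(s + 7)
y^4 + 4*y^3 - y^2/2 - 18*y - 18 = (y + 2)^2*(y - 3*sqrt(2)/2)*(y + 3*sqrt(2)/2)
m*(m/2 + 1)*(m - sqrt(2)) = m^3/2 - sqrt(2)*m^2/2 + m^2 - sqrt(2)*m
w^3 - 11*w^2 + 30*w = w*(w - 6)*(w - 5)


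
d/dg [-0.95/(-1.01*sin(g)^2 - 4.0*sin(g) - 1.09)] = -(1.919*sin(g) + 3.8)*cos(g)/(1.01*sin(g)^2 + 4.0*sin(g) + 1.09)^2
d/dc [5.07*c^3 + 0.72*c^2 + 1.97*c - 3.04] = 15.21*c^2 + 1.44*c + 1.97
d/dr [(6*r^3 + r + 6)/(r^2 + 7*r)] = (6*r^4 + 84*r^3 - r^2 - 12*r - 42)/(r^2*(r^2 + 14*r + 49))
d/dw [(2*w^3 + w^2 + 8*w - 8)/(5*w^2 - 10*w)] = 2*(w^4 - 4*w^3 - 5*w^2 + 8*w - 8)/(5*w^2*(w^2 - 4*w + 4))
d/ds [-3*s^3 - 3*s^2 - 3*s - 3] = -9*s^2 - 6*s - 3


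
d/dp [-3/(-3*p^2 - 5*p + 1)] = 3*(-6*p - 5)/(3*p^2 + 5*p - 1)^2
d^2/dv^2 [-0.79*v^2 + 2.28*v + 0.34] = -1.58000000000000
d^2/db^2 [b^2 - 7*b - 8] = 2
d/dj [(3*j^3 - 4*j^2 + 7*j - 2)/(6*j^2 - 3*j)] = 2*(3*j^4 - 3*j^3 - 5*j^2 + 4*j - 1)/(3*j^2*(4*j^2 - 4*j + 1))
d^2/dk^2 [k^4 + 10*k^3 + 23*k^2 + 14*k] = 12*k^2 + 60*k + 46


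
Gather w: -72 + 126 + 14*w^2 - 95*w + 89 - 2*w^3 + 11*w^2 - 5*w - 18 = -2*w^3 + 25*w^2 - 100*w + 125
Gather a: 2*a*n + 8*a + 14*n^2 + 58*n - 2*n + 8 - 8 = a*(2*n + 8) + 14*n^2 + 56*n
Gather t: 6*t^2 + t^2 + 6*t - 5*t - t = 7*t^2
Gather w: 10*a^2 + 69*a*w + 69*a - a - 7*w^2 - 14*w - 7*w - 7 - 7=10*a^2 + 68*a - 7*w^2 + w*(69*a - 21) - 14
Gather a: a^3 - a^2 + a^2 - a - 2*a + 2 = a^3 - 3*a + 2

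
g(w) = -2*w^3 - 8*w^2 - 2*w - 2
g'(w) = -6*w^2 - 16*w - 2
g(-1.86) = -13.09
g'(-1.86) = 7.00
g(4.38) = -332.29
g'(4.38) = -187.19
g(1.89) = -47.86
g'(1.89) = -53.67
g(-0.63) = -3.42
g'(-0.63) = 5.70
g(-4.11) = 9.94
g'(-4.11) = -37.59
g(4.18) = -296.21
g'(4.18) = -173.71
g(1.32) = -23.18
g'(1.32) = -33.57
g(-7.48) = 402.37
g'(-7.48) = -218.02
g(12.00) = -4634.00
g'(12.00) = -1058.00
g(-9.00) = 826.00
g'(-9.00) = -344.00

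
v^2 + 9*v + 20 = (v + 4)*(v + 5)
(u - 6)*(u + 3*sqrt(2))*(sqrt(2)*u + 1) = sqrt(2)*u^3 - 6*sqrt(2)*u^2 + 7*u^2 - 42*u + 3*sqrt(2)*u - 18*sqrt(2)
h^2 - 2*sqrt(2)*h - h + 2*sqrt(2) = (h - 1)*(h - 2*sqrt(2))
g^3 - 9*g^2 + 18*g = g*(g - 6)*(g - 3)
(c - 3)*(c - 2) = c^2 - 5*c + 6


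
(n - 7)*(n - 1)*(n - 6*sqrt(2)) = n^3 - 6*sqrt(2)*n^2 - 8*n^2 + 7*n + 48*sqrt(2)*n - 42*sqrt(2)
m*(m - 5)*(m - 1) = m^3 - 6*m^2 + 5*m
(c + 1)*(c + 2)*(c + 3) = c^3 + 6*c^2 + 11*c + 6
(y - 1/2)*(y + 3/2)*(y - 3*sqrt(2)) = y^3 - 3*sqrt(2)*y^2 + y^2 - 3*sqrt(2)*y - 3*y/4 + 9*sqrt(2)/4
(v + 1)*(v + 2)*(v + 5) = v^3 + 8*v^2 + 17*v + 10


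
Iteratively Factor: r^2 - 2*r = (r)*(r - 2)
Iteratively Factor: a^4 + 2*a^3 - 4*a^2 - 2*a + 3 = (a + 1)*(a^3 + a^2 - 5*a + 3) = (a + 1)*(a + 3)*(a^2 - 2*a + 1) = (a - 1)*(a + 1)*(a + 3)*(a - 1)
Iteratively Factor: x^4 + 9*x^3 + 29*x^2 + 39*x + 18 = (x + 3)*(x^3 + 6*x^2 + 11*x + 6) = (x + 3)^2*(x^2 + 3*x + 2) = (x + 2)*(x + 3)^2*(x + 1)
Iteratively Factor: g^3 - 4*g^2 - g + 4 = (g - 4)*(g^2 - 1) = (g - 4)*(g + 1)*(g - 1)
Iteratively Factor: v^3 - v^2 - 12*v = (v)*(v^2 - v - 12) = v*(v + 3)*(v - 4)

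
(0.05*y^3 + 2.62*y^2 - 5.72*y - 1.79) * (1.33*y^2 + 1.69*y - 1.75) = 0.0665*y^5 + 3.5691*y^4 - 3.2673*y^3 - 16.6325*y^2 + 6.9849*y + 3.1325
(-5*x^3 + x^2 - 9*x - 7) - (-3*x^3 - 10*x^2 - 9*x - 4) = -2*x^3 + 11*x^2 - 3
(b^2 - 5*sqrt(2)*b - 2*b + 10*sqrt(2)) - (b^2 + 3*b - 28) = -5*sqrt(2)*b - 5*b + 10*sqrt(2) + 28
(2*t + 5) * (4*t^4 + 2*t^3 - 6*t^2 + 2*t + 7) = 8*t^5 + 24*t^4 - 2*t^3 - 26*t^2 + 24*t + 35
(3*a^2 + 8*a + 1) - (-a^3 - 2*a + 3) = a^3 + 3*a^2 + 10*a - 2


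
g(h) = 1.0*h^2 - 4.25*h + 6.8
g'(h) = 2.0*h - 4.25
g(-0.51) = 9.23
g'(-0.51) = -5.27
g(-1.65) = 16.54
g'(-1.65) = -7.55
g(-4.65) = 48.18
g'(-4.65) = -13.55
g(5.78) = 15.64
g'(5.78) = 7.31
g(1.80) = 2.39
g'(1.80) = -0.65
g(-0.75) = 10.55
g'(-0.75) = -5.75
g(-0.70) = 10.26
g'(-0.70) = -5.65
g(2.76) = 2.69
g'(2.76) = 1.27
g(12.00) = 99.80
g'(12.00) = 19.75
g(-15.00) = 295.55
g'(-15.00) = -34.25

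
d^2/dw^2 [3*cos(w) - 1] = -3*cos(w)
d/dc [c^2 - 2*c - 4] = 2*c - 2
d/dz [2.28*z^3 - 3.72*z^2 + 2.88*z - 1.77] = 6.84*z^2 - 7.44*z + 2.88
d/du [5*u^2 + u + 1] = 10*u + 1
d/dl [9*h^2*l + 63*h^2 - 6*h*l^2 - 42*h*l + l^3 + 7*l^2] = 9*h^2 - 12*h*l - 42*h + 3*l^2 + 14*l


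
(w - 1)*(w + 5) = w^2 + 4*w - 5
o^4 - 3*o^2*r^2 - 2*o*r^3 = o*(o - 2*r)*(o + r)^2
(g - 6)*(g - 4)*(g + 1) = g^3 - 9*g^2 + 14*g + 24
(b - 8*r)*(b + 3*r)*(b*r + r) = b^3*r - 5*b^2*r^2 + b^2*r - 24*b*r^3 - 5*b*r^2 - 24*r^3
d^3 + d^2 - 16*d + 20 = (d - 2)^2*(d + 5)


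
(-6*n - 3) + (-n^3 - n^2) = -n^3 - n^2 - 6*n - 3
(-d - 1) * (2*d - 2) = 2 - 2*d^2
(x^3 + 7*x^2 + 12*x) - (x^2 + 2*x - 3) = x^3 + 6*x^2 + 10*x + 3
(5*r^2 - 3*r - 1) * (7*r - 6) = 35*r^3 - 51*r^2 + 11*r + 6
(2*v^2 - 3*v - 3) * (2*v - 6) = 4*v^3 - 18*v^2 + 12*v + 18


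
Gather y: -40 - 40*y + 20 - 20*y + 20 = -60*y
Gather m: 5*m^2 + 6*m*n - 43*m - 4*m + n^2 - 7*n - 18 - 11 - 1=5*m^2 + m*(6*n - 47) + n^2 - 7*n - 30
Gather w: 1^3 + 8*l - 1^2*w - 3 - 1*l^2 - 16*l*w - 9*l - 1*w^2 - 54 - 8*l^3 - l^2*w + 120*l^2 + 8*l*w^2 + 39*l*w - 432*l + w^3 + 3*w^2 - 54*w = -8*l^3 + 119*l^2 - 433*l + w^3 + w^2*(8*l + 2) + w*(-l^2 + 23*l - 55) - 56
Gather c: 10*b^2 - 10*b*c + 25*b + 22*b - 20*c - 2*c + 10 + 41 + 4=10*b^2 + 47*b + c*(-10*b - 22) + 55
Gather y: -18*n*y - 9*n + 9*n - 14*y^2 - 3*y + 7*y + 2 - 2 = -14*y^2 + y*(4 - 18*n)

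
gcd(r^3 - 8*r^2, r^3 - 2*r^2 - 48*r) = r^2 - 8*r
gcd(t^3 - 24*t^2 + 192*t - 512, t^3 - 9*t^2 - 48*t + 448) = t^2 - 16*t + 64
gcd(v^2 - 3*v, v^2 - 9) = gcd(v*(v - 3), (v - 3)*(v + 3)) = v - 3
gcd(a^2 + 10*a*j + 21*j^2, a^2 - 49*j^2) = a + 7*j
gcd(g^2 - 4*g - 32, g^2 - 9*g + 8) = g - 8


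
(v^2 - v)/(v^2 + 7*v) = (v - 1)/(v + 7)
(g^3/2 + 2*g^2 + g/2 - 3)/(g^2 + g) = (g^3 + 4*g^2 + g - 6)/(2*g*(g + 1))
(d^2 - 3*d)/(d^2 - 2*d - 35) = d*(3 - d)/(-d^2 + 2*d + 35)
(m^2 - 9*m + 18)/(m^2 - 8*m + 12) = (m - 3)/(m - 2)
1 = 1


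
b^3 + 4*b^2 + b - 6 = (b - 1)*(b + 2)*(b + 3)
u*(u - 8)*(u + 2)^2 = u^4 - 4*u^3 - 28*u^2 - 32*u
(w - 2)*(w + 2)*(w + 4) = w^3 + 4*w^2 - 4*w - 16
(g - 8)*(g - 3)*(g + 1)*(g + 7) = g^4 - 3*g^3 - 57*g^2 + 115*g + 168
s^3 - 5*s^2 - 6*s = s*(s - 6)*(s + 1)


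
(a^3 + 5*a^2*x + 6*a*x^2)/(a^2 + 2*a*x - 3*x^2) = a*(-a - 2*x)/(-a + x)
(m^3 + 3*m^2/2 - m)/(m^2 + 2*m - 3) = m*(2*m^2 + 3*m - 2)/(2*(m^2 + 2*m - 3))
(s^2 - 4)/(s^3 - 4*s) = 1/s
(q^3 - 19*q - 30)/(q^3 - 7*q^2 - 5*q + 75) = (q + 2)/(q - 5)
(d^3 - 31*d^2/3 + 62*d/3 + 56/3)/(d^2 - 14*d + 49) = (3*d^2 - 10*d - 8)/(3*(d - 7))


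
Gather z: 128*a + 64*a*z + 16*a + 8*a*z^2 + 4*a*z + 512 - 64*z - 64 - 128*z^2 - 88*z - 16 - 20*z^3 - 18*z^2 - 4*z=144*a - 20*z^3 + z^2*(8*a - 146) + z*(68*a - 156) + 432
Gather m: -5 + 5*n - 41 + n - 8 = 6*n - 54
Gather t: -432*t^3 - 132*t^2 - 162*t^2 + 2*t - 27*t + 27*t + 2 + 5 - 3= -432*t^3 - 294*t^2 + 2*t + 4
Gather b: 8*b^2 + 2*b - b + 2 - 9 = 8*b^2 + b - 7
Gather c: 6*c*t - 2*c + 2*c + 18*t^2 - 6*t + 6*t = 6*c*t + 18*t^2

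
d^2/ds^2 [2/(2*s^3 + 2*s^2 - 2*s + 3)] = 8*(-(3*s + 1)*(2*s^3 + 2*s^2 - 2*s + 3) + 2*(3*s^2 + 2*s - 1)^2)/(2*s^3 + 2*s^2 - 2*s + 3)^3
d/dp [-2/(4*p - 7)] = 8/(4*p - 7)^2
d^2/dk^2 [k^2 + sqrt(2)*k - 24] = 2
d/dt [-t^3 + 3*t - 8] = 3 - 3*t^2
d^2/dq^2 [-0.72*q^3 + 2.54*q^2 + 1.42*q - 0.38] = 5.08 - 4.32*q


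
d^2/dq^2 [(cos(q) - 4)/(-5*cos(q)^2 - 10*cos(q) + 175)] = (9*(1 - cos(2*q))^2*cos(q)/4 - 9*(1 - cos(2*q))^2/2 + 1841*cos(q)/2 - 259*cos(2*q) + 48*cos(3*q) - cos(5*q)/2 - 69)/(5*(cos(q) - 5)^3*(cos(q) + 7)^3)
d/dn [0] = 0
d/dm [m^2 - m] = 2*m - 1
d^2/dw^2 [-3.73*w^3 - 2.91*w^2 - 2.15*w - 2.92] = -22.38*w - 5.82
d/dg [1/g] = -1/g^2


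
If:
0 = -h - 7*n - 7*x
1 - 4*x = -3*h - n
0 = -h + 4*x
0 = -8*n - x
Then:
No Solution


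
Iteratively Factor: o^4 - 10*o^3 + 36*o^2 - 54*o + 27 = (o - 3)*(o^3 - 7*o^2 + 15*o - 9) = (o - 3)^2*(o^2 - 4*o + 3) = (o - 3)^2*(o - 1)*(o - 3)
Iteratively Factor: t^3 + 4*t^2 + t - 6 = (t - 1)*(t^2 + 5*t + 6) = (t - 1)*(t + 3)*(t + 2)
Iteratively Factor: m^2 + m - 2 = (m - 1)*(m + 2)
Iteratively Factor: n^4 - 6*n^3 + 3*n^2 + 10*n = (n)*(n^3 - 6*n^2 + 3*n + 10) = n*(n - 2)*(n^2 - 4*n - 5) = n*(n - 2)*(n + 1)*(n - 5)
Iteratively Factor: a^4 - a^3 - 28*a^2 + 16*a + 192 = (a - 4)*(a^3 + 3*a^2 - 16*a - 48) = (a - 4)*(a + 4)*(a^2 - a - 12) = (a - 4)^2*(a + 4)*(a + 3)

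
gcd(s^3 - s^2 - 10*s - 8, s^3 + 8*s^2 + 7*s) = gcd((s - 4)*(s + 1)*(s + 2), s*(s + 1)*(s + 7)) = s + 1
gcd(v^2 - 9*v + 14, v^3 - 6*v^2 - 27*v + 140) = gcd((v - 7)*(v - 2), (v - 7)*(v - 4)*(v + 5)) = v - 7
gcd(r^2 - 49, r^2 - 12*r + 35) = r - 7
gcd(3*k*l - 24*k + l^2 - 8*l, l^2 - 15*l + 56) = l - 8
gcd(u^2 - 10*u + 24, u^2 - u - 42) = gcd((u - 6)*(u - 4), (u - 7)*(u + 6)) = 1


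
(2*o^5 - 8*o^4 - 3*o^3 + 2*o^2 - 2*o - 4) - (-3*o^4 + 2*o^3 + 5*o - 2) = 2*o^5 - 5*o^4 - 5*o^3 + 2*o^2 - 7*o - 2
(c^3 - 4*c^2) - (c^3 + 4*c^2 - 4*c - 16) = -8*c^2 + 4*c + 16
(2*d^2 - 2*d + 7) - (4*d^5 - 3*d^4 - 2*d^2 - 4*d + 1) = -4*d^5 + 3*d^4 + 4*d^2 + 2*d + 6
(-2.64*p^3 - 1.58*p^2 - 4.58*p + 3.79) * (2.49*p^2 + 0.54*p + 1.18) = -6.5736*p^5 - 5.3598*p^4 - 15.3726*p^3 + 5.0995*p^2 - 3.3578*p + 4.4722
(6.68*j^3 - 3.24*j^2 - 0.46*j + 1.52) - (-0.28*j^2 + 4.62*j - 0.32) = 6.68*j^3 - 2.96*j^2 - 5.08*j + 1.84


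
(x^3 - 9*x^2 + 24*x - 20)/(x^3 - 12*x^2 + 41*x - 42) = (x^2 - 7*x + 10)/(x^2 - 10*x + 21)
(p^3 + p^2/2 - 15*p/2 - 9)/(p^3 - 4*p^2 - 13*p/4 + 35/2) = 2*(2*p^2 - 3*p - 9)/(4*p^2 - 24*p + 35)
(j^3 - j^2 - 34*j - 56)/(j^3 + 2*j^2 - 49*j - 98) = (j + 4)/(j + 7)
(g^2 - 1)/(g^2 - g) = (g + 1)/g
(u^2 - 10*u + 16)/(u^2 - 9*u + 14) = (u - 8)/(u - 7)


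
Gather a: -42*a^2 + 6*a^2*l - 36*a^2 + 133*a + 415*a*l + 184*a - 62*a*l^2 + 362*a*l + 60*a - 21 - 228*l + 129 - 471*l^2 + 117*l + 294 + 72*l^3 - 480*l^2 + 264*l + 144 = a^2*(6*l - 78) + a*(-62*l^2 + 777*l + 377) + 72*l^3 - 951*l^2 + 153*l + 546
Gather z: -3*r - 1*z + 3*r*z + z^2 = -3*r + z^2 + z*(3*r - 1)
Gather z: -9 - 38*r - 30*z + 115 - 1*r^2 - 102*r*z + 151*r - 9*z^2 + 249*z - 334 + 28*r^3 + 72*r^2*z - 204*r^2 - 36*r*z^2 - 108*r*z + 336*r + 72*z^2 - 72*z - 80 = 28*r^3 - 205*r^2 + 449*r + z^2*(63 - 36*r) + z*(72*r^2 - 210*r + 147) - 308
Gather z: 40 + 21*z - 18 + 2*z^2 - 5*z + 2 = 2*z^2 + 16*z + 24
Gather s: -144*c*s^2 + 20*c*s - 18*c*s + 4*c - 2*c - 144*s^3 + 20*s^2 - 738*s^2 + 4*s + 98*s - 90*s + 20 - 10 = 2*c - 144*s^3 + s^2*(-144*c - 718) + s*(2*c + 12) + 10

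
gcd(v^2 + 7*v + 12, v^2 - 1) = 1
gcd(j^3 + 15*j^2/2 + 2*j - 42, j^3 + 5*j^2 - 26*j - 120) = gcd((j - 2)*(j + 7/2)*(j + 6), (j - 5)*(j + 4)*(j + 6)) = j + 6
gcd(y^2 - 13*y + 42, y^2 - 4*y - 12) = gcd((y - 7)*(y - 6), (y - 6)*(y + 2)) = y - 6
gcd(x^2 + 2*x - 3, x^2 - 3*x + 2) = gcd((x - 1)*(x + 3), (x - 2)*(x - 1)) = x - 1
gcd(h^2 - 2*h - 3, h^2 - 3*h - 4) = h + 1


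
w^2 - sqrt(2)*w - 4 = (w - 2*sqrt(2))*(w + sqrt(2))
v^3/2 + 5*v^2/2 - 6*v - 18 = (v/2 + 1)*(v - 3)*(v + 6)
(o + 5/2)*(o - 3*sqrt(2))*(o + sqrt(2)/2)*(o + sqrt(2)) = o^4 - 3*sqrt(2)*o^3/2 + 5*o^3/2 - 8*o^2 - 15*sqrt(2)*o^2/4 - 20*o - 3*sqrt(2)*o - 15*sqrt(2)/2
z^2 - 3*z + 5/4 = (z - 5/2)*(z - 1/2)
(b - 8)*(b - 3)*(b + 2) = b^3 - 9*b^2 + 2*b + 48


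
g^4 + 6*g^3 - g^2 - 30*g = g*(g - 2)*(g + 3)*(g + 5)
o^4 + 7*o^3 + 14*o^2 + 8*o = o*(o + 1)*(o + 2)*(o + 4)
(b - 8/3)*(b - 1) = b^2 - 11*b/3 + 8/3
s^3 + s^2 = s^2*(s + 1)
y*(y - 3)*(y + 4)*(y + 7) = y^4 + 8*y^3 - 5*y^2 - 84*y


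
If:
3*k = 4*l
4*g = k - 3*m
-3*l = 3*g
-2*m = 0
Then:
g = 0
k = 0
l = 0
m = 0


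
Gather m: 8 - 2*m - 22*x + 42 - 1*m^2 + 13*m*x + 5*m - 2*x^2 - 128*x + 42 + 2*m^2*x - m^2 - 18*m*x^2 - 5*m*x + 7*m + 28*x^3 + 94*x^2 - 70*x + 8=m^2*(2*x - 2) + m*(-18*x^2 + 8*x + 10) + 28*x^3 + 92*x^2 - 220*x + 100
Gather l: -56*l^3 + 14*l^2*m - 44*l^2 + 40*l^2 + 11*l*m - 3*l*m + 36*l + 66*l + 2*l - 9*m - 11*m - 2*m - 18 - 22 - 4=-56*l^3 + l^2*(14*m - 4) + l*(8*m + 104) - 22*m - 44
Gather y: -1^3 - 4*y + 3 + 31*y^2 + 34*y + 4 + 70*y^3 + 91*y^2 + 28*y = 70*y^3 + 122*y^2 + 58*y + 6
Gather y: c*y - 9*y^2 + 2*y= -9*y^2 + y*(c + 2)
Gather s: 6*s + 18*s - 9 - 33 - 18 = 24*s - 60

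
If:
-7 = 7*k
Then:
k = -1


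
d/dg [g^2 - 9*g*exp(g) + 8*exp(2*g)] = -9*g*exp(g) + 2*g + 16*exp(2*g) - 9*exp(g)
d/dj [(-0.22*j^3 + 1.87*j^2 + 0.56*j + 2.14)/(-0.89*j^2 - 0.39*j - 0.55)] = (0.1958*j^4 + 0.1716*j^3 + 0.1321*j^2 + 1.7522*j + 0.5266)/(0.7921*j^4 + 0.6942*j^3 + 1.1311*j^2 + 0.429*j + 0.3025)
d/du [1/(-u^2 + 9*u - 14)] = (2*u - 9)/(u^2 - 9*u + 14)^2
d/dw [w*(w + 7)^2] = (w + 7)*(3*w + 7)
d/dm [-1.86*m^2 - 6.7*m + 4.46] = -3.72*m - 6.7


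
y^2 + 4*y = y*(y + 4)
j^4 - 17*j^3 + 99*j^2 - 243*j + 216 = (j - 8)*(j - 3)^3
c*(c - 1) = c^2 - c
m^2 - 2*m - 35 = (m - 7)*(m + 5)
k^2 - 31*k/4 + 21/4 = (k - 7)*(k - 3/4)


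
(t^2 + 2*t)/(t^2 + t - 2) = t/(t - 1)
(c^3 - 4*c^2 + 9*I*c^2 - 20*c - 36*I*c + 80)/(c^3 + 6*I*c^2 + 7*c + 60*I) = (c - 4)/(c - 3*I)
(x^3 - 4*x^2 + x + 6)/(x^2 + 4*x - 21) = (x^2 - x - 2)/(x + 7)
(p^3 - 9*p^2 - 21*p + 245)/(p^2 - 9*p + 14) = (p^2 - 2*p - 35)/(p - 2)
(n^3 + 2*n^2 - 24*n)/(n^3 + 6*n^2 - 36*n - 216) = n*(n - 4)/(n^2 - 36)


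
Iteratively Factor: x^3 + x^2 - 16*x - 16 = (x + 1)*(x^2 - 16) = (x + 1)*(x + 4)*(x - 4)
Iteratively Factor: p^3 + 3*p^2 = (p)*(p^2 + 3*p) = p*(p + 3)*(p)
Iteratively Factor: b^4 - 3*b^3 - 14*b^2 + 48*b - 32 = (b - 1)*(b^3 - 2*b^2 - 16*b + 32) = (b - 2)*(b - 1)*(b^2 - 16) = (b - 4)*(b - 2)*(b - 1)*(b + 4)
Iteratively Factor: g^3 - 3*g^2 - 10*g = (g - 5)*(g^2 + 2*g) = (g - 5)*(g + 2)*(g)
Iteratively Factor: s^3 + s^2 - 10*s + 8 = (s - 2)*(s^2 + 3*s - 4) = (s - 2)*(s - 1)*(s + 4)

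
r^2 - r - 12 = (r - 4)*(r + 3)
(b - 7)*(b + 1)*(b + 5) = b^3 - b^2 - 37*b - 35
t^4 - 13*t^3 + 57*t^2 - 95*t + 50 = (t - 5)^2*(t - 2)*(t - 1)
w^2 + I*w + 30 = (w - 5*I)*(w + 6*I)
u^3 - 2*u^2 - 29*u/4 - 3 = (u - 4)*(u + 1/2)*(u + 3/2)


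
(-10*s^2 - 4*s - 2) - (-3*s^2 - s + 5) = -7*s^2 - 3*s - 7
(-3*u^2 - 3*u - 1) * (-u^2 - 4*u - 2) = 3*u^4 + 15*u^3 + 19*u^2 + 10*u + 2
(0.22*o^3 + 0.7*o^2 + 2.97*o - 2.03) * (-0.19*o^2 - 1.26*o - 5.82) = -0.0418*o^5 - 0.4102*o^4 - 2.7267*o^3 - 7.4305*o^2 - 14.7276*o + 11.8146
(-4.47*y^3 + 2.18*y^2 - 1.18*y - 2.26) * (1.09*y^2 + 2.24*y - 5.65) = -4.8723*y^5 - 7.6366*y^4 + 28.8525*y^3 - 17.4236*y^2 + 1.6046*y + 12.769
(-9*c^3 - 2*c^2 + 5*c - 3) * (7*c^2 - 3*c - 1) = -63*c^5 + 13*c^4 + 50*c^3 - 34*c^2 + 4*c + 3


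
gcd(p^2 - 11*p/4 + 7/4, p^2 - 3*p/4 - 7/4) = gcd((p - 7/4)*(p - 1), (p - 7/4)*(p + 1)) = p - 7/4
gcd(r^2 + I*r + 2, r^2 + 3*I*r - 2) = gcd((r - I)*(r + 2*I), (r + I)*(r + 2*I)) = r + 2*I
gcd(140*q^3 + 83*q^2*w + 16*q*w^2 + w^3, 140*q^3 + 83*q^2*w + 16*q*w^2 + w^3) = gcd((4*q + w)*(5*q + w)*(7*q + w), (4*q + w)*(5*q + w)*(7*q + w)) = 140*q^3 + 83*q^2*w + 16*q*w^2 + w^3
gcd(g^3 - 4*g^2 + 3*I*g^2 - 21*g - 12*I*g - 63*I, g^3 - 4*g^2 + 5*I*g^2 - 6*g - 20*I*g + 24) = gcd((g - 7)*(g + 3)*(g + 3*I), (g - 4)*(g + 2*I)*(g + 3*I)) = g + 3*I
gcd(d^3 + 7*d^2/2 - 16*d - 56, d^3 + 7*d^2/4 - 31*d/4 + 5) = d + 4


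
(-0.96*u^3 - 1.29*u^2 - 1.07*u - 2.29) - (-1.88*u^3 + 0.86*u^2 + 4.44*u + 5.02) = 0.92*u^3 - 2.15*u^2 - 5.51*u - 7.31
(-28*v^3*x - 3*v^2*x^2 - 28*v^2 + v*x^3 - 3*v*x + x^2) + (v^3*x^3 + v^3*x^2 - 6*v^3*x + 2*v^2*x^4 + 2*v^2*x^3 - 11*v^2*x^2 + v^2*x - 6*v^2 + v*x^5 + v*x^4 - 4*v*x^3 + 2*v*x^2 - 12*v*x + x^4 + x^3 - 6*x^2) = v^3*x^3 + v^3*x^2 - 34*v^3*x + 2*v^2*x^4 + 2*v^2*x^3 - 14*v^2*x^2 + v^2*x - 34*v^2 + v*x^5 + v*x^4 - 3*v*x^3 + 2*v*x^2 - 15*v*x + x^4 + x^3 - 5*x^2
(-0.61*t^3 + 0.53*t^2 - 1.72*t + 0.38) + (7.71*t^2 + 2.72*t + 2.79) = -0.61*t^3 + 8.24*t^2 + 1.0*t + 3.17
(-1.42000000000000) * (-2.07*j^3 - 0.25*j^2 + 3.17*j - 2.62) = 2.9394*j^3 + 0.355*j^2 - 4.5014*j + 3.7204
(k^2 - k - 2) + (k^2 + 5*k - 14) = 2*k^2 + 4*k - 16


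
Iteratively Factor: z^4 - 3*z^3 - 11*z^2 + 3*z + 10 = (z - 5)*(z^3 + 2*z^2 - z - 2) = (z - 5)*(z + 2)*(z^2 - 1) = (z - 5)*(z + 1)*(z + 2)*(z - 1)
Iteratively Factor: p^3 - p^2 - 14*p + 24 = (p + 4)*(p^2 - 5*p + 6) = (p - 2)*(p + 4)*(p - 3)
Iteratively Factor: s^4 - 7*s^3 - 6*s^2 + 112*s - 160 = (s + 4)*(s^3 - 11*s^2 + 38*s - 40) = (s - 5)*(s + 4)*(s^2 - 6*s + 8) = (s - 5)*(s - 4)*(s + 4)*(s - 2)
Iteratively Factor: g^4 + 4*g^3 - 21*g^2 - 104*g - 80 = (g - 5)*(g^3 + 9*g^2 + 24*g + 16) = (g - 5)*(g + 4)*(g^2 + 5*g + 4) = (g - 5)*(g + 4)^2*(g + 1)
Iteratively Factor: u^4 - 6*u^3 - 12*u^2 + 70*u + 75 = (u + 3)*(u^3 - 9*u^2 + 15*u + 25) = (u - 5)*(u + 3)*(u^2 - 4*u - 5) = (u - 5)*(u + 1)*(u + 3)*(u - 5)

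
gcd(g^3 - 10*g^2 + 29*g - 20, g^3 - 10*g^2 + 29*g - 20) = g^3 - 10*g^2 + 29*g - 20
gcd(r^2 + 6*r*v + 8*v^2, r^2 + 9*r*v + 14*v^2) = r + 2*v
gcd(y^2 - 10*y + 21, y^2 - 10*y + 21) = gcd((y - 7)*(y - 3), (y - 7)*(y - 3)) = y^2 - 10*y + 21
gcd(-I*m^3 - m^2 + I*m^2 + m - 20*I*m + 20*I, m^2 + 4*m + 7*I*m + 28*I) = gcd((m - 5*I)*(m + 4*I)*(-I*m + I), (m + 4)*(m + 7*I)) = 1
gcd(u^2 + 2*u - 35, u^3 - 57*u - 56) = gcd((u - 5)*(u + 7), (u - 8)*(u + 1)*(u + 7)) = u + 7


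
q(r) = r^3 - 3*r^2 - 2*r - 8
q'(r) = 3*r^2 - 6*r - 2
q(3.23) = -12.06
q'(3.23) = 9.92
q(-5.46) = -249.29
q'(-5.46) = 120.19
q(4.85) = 25.82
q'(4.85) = 39.47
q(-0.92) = -9.48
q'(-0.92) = 6.06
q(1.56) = -14.62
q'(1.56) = -4.06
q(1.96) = -15.92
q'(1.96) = -2.24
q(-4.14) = -122.10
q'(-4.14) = 74.26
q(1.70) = -15.16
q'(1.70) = -3.53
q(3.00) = -14.00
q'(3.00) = 7.00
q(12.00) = 1264.00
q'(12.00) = 358.00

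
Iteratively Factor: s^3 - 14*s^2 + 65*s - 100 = (s - 4)*(s^2 - 10*s + 25) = (s - 5)*(s - 4)*(s - 5)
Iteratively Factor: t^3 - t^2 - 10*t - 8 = (t - 4)*(t^2 + 3*t + 2) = (t - 4)*(t + 1)*(t + 2)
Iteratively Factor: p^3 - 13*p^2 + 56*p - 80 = (p - 5)*(p^2 - 8*p + 16) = (p - 5)*(p - 4)*(p - 4)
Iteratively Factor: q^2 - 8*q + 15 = (q - 5)*(q - 3)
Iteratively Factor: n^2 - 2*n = (n)*(n - 2)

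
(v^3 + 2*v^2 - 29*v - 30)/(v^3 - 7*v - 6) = (v^2 + v - 30)/(v^2 - v - 6)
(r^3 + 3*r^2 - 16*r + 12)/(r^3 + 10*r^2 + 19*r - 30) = (r - 2)/(r + 5)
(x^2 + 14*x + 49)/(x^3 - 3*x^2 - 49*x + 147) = (x + 7)/(x^2 - 10*x + 21)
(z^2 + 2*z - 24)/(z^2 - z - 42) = (z - 4)/(z - 7)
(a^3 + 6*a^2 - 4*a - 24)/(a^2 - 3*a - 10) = (a^2 + 4*a - 12)/(a - 5)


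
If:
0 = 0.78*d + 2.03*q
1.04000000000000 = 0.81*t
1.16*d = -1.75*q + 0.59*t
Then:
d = 1.55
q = -0.60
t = 1.28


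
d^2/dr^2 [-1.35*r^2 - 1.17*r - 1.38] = -2.70000000000000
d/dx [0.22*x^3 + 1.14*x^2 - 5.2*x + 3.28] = 0.66*x^2 + 2.28*x - 5.2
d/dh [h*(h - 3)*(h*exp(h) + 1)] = h^3*exp(h) - 6*h*exp(h) + 2*h - 3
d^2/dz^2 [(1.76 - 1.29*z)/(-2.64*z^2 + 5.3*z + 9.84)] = ((22.9668 - 20.4336*z)*(-2.64*z^2 + 5.3*z + 9.84) - (1.29*z - 1.76)*(5.28*z - 5.3)*(10.56*z - 10.6))/(-2.64*z^2 + 5.3*z + 9.84)^3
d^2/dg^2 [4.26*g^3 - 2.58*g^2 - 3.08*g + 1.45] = 25.56*g - 5.16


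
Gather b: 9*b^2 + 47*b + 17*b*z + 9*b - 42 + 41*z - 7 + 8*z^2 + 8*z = 9*b^2 + b*(17*z + 56) + 8*z^2 + 49*z - 49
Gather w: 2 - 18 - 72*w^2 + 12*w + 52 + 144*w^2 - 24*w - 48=72*w^2 - 12*w - 12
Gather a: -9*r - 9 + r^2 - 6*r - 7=r^2 - 15*r - 16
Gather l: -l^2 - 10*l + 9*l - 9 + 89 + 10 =-l^2 - l + 90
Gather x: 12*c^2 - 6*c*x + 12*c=12*c^2 - 6*c*x + 12*c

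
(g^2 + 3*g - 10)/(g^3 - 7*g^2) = (g^2 + 3*g - 10)/(g^2*(g - 7))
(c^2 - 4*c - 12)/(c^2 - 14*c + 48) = (c + 2)/(c - 8)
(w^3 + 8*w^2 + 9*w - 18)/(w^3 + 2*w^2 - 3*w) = (w + 6)/w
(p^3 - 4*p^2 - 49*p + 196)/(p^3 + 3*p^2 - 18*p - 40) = (p^2 - 49)/(p^2 + 7*p + 10)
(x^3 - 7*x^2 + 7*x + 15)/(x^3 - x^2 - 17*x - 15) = (x - 3)/(x + 3)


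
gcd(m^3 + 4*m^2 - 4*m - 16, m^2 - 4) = m^2 - 4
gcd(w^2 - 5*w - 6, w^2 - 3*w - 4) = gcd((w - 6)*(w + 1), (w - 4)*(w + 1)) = w + 1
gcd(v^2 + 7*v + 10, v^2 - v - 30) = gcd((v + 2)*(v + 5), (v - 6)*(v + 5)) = v + 5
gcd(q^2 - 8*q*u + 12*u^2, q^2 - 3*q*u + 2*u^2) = q - 2*u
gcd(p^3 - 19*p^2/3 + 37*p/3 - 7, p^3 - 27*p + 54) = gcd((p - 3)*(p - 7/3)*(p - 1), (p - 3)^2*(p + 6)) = p - 3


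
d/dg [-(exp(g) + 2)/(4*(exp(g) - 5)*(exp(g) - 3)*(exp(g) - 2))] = (exp(3*g)/2 - exp(2*g) - 10*exp(g) + 23)*exp(g)/(exp(6*g) - 20*exp(5*g) + 162*exp(4*g) - 680*exp(3*g) + 1561*exp(2*g) - 1860*exp(g) + 900)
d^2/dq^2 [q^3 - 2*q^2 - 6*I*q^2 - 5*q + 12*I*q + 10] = 6*q - 4 - 12*I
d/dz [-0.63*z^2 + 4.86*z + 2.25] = 4.86 - 1.26*z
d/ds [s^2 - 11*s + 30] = 2*s - 11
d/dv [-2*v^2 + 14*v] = 14 - 4*v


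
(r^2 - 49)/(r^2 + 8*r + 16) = (r^2 - 49)/(r^2 + 8*r + 16)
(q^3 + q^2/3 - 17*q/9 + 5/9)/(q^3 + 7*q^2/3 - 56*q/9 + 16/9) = (3*q^2 + 2*q - 5)/(3*q^2 + 8*q - 16)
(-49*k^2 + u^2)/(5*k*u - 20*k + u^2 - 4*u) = (-49*k^2 + u^2)/(5*k*u - 20*k + u^2 - 4*u)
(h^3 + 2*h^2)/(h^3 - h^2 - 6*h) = h/(h - 3)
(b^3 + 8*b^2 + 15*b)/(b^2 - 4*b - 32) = b*(b^2 + 8*b + 15)/(b^2 - 4*b - 32)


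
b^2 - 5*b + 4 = (b - 4)*(b - 1)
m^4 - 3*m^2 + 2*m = m*(m - 1)^2*(m + 2)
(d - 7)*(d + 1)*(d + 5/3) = d^3 - 13*d^2/3 - 17*d - 35/3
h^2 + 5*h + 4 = (h + 1)*(h + 4)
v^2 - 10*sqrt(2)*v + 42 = (v - 7*sqrt(2))*(v - 3*sqrt(2))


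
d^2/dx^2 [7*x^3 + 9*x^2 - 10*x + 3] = 42*x + 18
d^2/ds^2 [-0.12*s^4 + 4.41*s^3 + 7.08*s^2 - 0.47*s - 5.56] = -1.44*s^2 + 26.46*s + 14.16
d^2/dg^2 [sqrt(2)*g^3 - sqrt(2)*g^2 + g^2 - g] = 6*sqrt(2)*g - 2*sqrt(2) + 2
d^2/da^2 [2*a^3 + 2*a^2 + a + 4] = 12*a + 4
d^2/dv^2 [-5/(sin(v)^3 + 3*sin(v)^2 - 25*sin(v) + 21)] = 5*(9*sin(v)^5 + 42*sin(v)^4 + 16*sin(v)^3 - 446*sin(v)^2 + 23*sin(v) + 1124)/((sin(v) - 3)^3*(sin(v) - 1)^2*(sin(v) + 7)^3)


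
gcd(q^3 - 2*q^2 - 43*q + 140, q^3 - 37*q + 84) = q^2 + 3*q - 28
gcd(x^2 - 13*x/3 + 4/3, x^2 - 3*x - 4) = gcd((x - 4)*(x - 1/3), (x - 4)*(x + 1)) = x - 4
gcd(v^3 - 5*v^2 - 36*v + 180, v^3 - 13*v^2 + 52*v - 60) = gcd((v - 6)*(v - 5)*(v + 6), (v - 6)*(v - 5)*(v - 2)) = v^2 - 11*v + 30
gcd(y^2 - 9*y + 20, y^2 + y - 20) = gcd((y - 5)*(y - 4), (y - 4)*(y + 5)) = y - 4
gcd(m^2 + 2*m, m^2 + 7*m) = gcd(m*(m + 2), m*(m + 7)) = m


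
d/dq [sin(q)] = cos(q)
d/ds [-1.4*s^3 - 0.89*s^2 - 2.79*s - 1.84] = -4.2*s^2 - 1.78*s - 2.79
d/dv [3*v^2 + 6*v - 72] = 6*v + 6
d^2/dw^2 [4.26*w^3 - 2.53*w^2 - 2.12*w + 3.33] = 25.56*w - 5.06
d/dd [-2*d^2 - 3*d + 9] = -4*d - 3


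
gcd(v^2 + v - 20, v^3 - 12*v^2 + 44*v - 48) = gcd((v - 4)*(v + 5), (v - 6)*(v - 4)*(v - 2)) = v - 4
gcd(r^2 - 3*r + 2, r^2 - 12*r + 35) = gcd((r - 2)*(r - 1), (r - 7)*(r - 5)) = 1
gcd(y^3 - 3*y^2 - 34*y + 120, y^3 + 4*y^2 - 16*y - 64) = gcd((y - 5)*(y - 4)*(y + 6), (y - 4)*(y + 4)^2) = y - 4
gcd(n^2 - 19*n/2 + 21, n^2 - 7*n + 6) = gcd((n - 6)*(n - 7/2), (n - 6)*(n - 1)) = n - 6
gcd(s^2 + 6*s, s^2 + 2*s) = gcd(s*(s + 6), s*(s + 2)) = s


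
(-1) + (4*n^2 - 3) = 4*n^2 - 4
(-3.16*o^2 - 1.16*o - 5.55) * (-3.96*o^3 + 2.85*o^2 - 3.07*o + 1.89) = 12.5136*o^5 - 4.4124*o^4 + 28.3732*o^3 - 18.2287*o^2 + 14.8461*o - 10.4895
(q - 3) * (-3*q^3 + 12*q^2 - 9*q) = -3*q^4 + 21*q^3 - 45*q^2 + 27*q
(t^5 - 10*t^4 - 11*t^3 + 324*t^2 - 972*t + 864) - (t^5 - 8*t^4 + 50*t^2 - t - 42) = -2*t^4 - 11*t^3 + 274*t^2 - 971*t + 906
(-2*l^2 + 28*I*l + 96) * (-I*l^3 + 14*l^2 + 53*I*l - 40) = 2*I*l^5 + 190*I*l^3 - 60*l^2 + 3968*I*l - 3840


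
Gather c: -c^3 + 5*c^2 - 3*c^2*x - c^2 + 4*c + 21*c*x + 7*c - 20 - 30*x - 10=-c^3 + c^2*(4 - 3*x) + c*(21*x + 11) - 30*x - 30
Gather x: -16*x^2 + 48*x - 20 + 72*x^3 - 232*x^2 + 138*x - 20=72*x^3 - 248*x^2 + 186*x - 40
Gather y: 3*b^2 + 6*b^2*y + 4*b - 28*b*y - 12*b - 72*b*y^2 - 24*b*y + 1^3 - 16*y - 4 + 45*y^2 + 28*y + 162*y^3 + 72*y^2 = 3*b^2 - 8*b + 162*y^3 + y^2*(117 - 72*b) + y*(6*b^2 - 52*b + 12) - 3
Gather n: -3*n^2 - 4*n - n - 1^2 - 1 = -3*n^2 - 5*n - 2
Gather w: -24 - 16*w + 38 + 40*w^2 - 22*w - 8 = 40*w^2 - 38*w + 6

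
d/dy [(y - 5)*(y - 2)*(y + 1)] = 3*y^2 - 12*y + 3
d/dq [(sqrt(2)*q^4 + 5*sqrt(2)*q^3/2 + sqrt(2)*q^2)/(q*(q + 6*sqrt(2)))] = (4*sqrt(2)*q^3 + 5*sqrt(2)*q^2 + 72*q^2 + 120*q + 24)/(2*(q^2 + 12*sqrt(2)*q + 72))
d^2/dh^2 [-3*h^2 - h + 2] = -6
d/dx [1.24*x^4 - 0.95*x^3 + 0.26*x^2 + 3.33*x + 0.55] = 4.96*x^3 - 2.85*x^2 + 0.52*x + 3.33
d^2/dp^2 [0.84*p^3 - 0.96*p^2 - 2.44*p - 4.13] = 5.04*p - 1.92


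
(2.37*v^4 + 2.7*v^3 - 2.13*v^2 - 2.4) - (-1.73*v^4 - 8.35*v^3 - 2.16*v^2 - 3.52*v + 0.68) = 4.1*v^4 + 11.05*v^3 + 0.0300000000000002*v^2 + 3.52*v - 3.08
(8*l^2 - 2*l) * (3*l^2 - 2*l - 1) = 24*l^4 - 22*l^3 - 4*l^2 + 2*l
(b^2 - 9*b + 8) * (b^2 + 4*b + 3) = b^4 - 5*b^3 - 25*b^2 + 5*b + 24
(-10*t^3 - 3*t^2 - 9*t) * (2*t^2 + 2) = -20*t^5 - 6*t^4 - 38*t^3 - 6*t^2 - 18*t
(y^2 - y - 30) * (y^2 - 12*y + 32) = y^4 - 13*y^3 + 14*y^2 + 328*y - 960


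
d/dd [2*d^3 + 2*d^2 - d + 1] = 6*d^2 + 4*d - 1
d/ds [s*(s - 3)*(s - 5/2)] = 3*s^2 - 11*s + 15/2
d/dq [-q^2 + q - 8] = 1 - 2*q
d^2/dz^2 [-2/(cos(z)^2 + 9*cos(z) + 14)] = 2*(4*sin(z)^4 - 27*sin(z)^2 - 639*cos(z)/4 + 27*cos(3*z)/4 - 111)/((cos(z) + 2)^3*(cos(z) + 7)^3)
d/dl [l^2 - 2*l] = 2*l - 2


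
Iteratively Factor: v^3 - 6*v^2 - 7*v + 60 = (v - 5)*(v^2 - v - 12) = (v - 5)*(v - 4)*(v + 3)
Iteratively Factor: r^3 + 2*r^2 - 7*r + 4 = (r + 4)*(r^2 - 2*r + 1) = (r - 1)*(r + 4)*(r - 1)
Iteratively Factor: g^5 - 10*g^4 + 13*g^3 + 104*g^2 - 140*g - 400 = (g - 4)*(g^4 - 6*g^3 - 11*g^2 + 60*g + 100) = (g - 4)*(g + 2)*(g^3 - 8*g^2 + 5*g + 50) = (g - 5)*(g - 4)*(g + 2)*(g^2 - 3*g - 10) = (g - 5)*(g - 4)*(g + 2)^2*(g - 5)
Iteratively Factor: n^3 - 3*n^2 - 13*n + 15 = (n - 5)*(n^2 + 2*n - 3) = (n - 5)*(n + 3)*(n - 1)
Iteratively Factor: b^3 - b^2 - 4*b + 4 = (b - 2)*(b^2 + b - 2) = (b - 2)*(b + 2)*(b - 1)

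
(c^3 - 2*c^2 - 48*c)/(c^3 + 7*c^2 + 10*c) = (c^2 - 2*c - 48)/(c^2 + 7*c + 10)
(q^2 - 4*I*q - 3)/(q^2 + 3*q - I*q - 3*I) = (q - 3*I)/(q + 3)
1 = 1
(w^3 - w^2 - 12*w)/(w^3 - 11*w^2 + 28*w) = (w + 3)/(w - 7)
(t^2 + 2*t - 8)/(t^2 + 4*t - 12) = (t + 4)/(t + 6)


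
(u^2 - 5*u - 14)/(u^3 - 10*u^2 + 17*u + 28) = (u + 2)/(u^2 - 3*u - 4)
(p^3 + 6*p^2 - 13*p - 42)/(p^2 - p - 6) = p + 7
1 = 1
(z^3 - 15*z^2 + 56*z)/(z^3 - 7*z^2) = (z - 8)/z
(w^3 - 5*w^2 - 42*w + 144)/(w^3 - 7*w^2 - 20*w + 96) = (w + 6)/(w + 4)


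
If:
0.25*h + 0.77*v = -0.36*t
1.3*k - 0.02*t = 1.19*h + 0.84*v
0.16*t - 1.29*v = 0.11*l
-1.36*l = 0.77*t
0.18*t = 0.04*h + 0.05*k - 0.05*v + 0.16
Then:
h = -0.90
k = -0.76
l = -0.26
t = 0.46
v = 0.08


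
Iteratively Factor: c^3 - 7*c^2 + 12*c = (c - 3)*(c^2 - 4*c) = (c - 4)*(c - 3)*(c)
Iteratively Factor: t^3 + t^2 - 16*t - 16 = (t + 4)*(t^2 - 3*t - 4) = (t + 1)*(t + 4)*(t - 4)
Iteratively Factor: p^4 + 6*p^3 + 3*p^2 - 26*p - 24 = (p - 2)*(p^3 + 8*p^2 + 19*p + 12) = (p - 2)*(p + 4)*(p^2 + 4*p + 3) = (p - 2)*(p + 1)*(p + 4)*(p + 3)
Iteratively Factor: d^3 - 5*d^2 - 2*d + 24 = (d - 3)*(d^2 - 2*d - 8) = (d - 4)*(d - 3)*(d + 2)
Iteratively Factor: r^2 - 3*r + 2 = (r - 1)*(r - 2)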